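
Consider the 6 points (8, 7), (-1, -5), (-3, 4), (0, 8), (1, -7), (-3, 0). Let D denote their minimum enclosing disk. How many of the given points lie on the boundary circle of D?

The minimum enclosing circle of a finite set is fixed by two of the points (as a diameter) or three (as a circumcircle).
The minimum enclosing circle is determined by three boundary points: (8, 7), (0, 8), (1, -7).
Their circumcentre is (107/34, 23/34) with r² = 36725/578.
The farthest remaining point (-1, -5) is at distance² 28565/578 ≤ 36725/578.
The points at distance exactly r from the centre are (8, 7), (0, 8), (1, -7) — 3 points.

3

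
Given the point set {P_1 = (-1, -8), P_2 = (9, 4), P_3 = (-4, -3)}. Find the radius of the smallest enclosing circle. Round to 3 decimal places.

7.819

Side lengths²: P_1P_2² = 244, P_1P_3² = 34, P_2P_3² = 218.
Since P_1P_2² = 244 < 218 + 34 = 252, the triangle is acute, so the smallest enclosing circle is the circumcircle.
Circumcentre = (160/43, -76/43), r² = 113033/1849.
r = √(113033/1849) ≈ 7.819.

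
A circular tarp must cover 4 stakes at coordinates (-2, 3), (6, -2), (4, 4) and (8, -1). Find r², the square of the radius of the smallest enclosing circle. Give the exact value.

29

By Welzl's lemma the MEC is supported by two points (diametrically opposite) or three points (on a circumcircle).
The farthest pair is (-2, 3)–(8, -1) with squared distance 116. The circle on this segment as diameter has centre (3, 1) and r² = 116/4 = 29.
Check (6, -2): distance² to centre = 18 ≤ 29, so it lies inside.
All remaining points lie in this disk, and no smaller disk contains both endpoints, so this is the minimum enclosing circle.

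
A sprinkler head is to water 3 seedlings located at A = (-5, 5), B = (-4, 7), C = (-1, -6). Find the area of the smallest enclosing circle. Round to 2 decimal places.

139.80

Side lengths²: AB² = 5, AC² = 137, BC² = 178.
Since BC² = 178 ≥ 137 + 5 = 142, the angle opposite BC is not acute, so the smallest enclosing circle has BC as diameter.
Centre = midpoint of BC = (-2.5, 0.5), r² = 178/4 = 44.5.
Area = π·r² = π·44.5 ≈ 139.80.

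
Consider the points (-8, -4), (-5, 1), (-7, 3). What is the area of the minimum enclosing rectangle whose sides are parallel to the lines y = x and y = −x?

In coordinates u = x + y, v = x − y the rectangle is axis-aligned; the map (x,y)→(u,v) scales areas by 2.
u-values: -12, -4, -4; range = -4 − (-12) = 8.
v-values: -4, -6, -10; range = -4 − (-10) = 6.
Area = (8 × 6) / 2 = 24.

24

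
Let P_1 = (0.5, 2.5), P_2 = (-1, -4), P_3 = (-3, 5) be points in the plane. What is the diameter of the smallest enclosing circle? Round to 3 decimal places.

Side lengths²: P_1P_2² = 44.5, P_1P_3² = 18.5, P_2P_3² = 85.
Since P_2P_3² = 85 ≥ 44.5 + 18.5 = 63, the angle opposite P_2P_3 is not acute, so the smallest enclosing circle has P_2P_3 as diameter.
Centre = midpoint of P_2P_3 = (-2, 0.5), r² = 85/4 = 21.25.
Diameter = 2r = 2√(21.25) ≈ 9.220.

9.220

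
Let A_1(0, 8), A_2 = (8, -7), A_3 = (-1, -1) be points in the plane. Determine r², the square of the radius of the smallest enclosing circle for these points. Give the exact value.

Side lengths²: A_1A_2² = 289, A_1A_3² = 82, A_2A_3² = 117.
Since A_1A_2² = 289 ≥ 117 + 82 = 199, the angle opposite A_1A_2 is not acute, so the smallest enclosing circle has A_1A_2 as diameter.
Centre = midpoint of A_1A_2 = (4, 0.5), r² = 289/4 = 72.25.

72.25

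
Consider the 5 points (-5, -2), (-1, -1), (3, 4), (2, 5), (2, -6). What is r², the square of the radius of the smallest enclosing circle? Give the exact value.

By Welzl's lemma the MEC is supported by two points (diametrically opposite) or three points (on a circumcircle).
The minimum enclosing circle is determined by three boundary points: (-5, -2), (2, 5), (2, -6).
Their circumcentre is (0.5, -0.5) with r² = 32.5.
The farthest remaining point (3, 4) is at distance² 26.5 ≤ 32.5.

32.5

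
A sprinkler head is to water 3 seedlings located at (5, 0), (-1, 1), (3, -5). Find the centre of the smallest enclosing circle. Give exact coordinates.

(1.65625, -1.5625)

Call the three points A, B, C in the order given.
Side lengths²: AB² = 37, AC² = 29, BC² = 52.
Since BC² = 52 < 37 + 29 = 66, the triangle is acute, so the smallest enclosing circle is the circumcircle.
Circumcentre = (1.65625, -1.5625), r² = 13.6220703125.
Centre = (1.65625, -1.5625).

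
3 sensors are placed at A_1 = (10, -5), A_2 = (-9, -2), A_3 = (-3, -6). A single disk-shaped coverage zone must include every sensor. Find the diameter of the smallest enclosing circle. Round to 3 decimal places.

19.235

Side lengths²: A_1A_2² = 370, A_1A_3² = 170, A_2A_3² = 52.
Since A_1A_2² = 370 ≥ 170 + 52 = 222, the angle opposite A_1A_2 is not acute, so the smallest enclosing circle has A_1A_2 as diameter.
Centre = midpoint of A_1A_2 = (0.5, -3.5), r² = 370/4 = 92.5.
Diameter = 2r = 2√(92.5) ≈ 19.235.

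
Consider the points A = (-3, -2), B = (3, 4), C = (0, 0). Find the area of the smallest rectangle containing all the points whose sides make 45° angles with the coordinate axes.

6

In coordinates u = x + y, v = x − y the rectangle is axis-aligned; the map (x,y)→(u,v) scales areas by 2.
u-values: -5, 7, 0; range = 7 − (-5) = 12.
v-values: -1, -1, 0; range = 0 − (-1) = 1.
Area = (12 × 1) / 2 = 6.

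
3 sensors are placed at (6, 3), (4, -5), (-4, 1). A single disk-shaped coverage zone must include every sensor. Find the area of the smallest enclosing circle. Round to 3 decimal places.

Call the three points A, B, C in the order given.
Side lengths²: AB² = 68, AC² = 104, BC² = 100.
Since AC² = 104 < 100 + 68 = 168, the triangle is acute, so the smallest enclosing circle is the circumcircle.
Circumcentre = (27/19, -2/19), r² = 11050/361.
Area = π·r² = π·11050/361 ≈ 96.162.

96.162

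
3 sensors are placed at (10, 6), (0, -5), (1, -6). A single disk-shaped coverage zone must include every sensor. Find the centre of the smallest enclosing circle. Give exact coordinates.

(5.5, 0)

Call the three points A, B, C in the order given.
Side lengths²: AB² = 221, AC² = 225, BC² = 2.
Since AC² = 225 ≥ 221 + 2 = 223, the angle opposite AC is not acute, so the smallest enclosing circle has AC as diameter.
Centre = midpoint of AC = (5.5, 0), r² = 225/4 = 56.25.
Centre = (5.5, 0).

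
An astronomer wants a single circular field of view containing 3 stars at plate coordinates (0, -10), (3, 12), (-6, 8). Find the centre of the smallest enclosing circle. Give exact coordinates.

(1.5, 1)

Call the three points A, B, C in the order given.
Side lengths²: AB² = 493, AC² = 360, BC² = 97.
Since AB² = 493 ≥ 360 + 97 = 457, the angle opposite AB is not acute, so the smallest enclosing circle has AB as diameter.
Centre = midpoint of AB = (1.5, 1), r² = 493/4 = 123.25.
Centre = (1.5, 1).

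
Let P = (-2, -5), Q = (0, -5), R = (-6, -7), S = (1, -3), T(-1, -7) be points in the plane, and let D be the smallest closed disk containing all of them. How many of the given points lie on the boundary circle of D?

The minimum enclosing circle of a finite set is fixed by two of the points (as a diameter) or three (as a circumcircle).
The farthest pair is R–S with squared distance 65. The circle on this segment as diameter has centre (-2.5, -5) and r² = 65/4 = 16.25.
Check P: distance² to centre = 0.25 ≤ 16.25, so it lies inside.
All remaining points lie in this disk, and no smaller disk contains both endpoints, so this is the minimum enclosing circle.
The points at distance exactly r from the centre are R, S — 2 points.

2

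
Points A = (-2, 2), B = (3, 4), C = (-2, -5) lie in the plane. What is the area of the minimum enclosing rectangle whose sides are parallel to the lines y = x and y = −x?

In coordinates u = x + y, v = x − y the rectangle is axis-aligned; the map (x,y)→(u,v) scales areas by 2.
u-values: 0, 7, -7; range = 7 − (-7) = 14.
v-values: -4, -1, 3; range = 3 − (-4) = 7.
Area = (14 × 7) / 2 = 49.

49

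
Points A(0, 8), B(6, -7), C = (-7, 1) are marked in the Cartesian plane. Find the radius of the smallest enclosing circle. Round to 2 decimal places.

8.30

Side lengths²: AB² = 261, AC² = 98, BC² = 233.
Since AB² = 261 < 233 + 98 = 331, the triangle is acute, so the smallest enclosing circle is the circumcircle.
Circumcentre = (17/14, -3/14), r² = 6757/98.
r = √(6757/98) ≈ 8.30.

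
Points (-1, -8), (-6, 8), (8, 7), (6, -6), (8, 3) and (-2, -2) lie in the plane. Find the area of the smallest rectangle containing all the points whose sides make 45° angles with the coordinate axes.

312

In coordinates u = x + y, v = x − y the rectangle is axis-aligned; the map (x,y)→(u,v) scales areas by 2.
u-values: -9, 2, 15, 0, 11, -4; range = 15 − (-9) = 24.
v-values: 7, -14, 1, 12, 5, 0; range = 12 − (-14) = 26.
Area = (24 × 26) / 2 = 312.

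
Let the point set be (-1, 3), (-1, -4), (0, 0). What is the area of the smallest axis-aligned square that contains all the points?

49

The bounding box has width 1 and height 7.
An axis-aligned square enclosing the set must have side ≥ max(width, height).
So the minimum side is max(1, 7) = 7.
Area = 7² = 49.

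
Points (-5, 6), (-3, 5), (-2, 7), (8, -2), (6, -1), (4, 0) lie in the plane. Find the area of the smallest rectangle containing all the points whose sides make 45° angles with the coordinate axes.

In coordinates u = x + y, v = x − y the rectangle is axis-aligned; the map (x,y)→(u,v) scales areas by 2.
u-values: 1, 2, 5, 6, 5, 4; range = 6 − 1 = 5.
v-values: -11, -8, -9, 10, 7, 4; range = 10 − (-11) = 21.
Area = (5 × 21) / 2 = 52.5.

52.5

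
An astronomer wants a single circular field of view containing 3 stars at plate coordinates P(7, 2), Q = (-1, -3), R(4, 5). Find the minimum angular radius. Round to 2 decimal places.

Side lengths²: PQ² = 89, PR² = 18, QR² = 89.
Since QR² = 89 < 89 + 18 = 107, the triangle is acute, so the smallest enclosing circle is the circumcircle.
Circumcentre = (63/26, 11/26), r² = 7921/338.
r = √(7921/338) ≈ 4.84.

4.84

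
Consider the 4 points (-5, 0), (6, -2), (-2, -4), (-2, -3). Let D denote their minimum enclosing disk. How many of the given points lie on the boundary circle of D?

The minimum enclosing circle of a finite set is fixed by two of the points (as a diameter) or three (as a circumcircle).
The farthest pair is (-5, 0)–(6, -2) with squared distance 125. The circle on this segment as diameter has centre (0.5, -1) and r² = 125/4 = 31.25.
Check (-2, -4): distance² to centre = 15.25 ≤ 31.25, so it lies inside.
All remaining points lie in this disk, and no smaller disk contains both endpoints, so this is the minimum enclosing circle.
The points at distance exactly r from the centre are (-5, 0), (6, -2) — 2 points.

2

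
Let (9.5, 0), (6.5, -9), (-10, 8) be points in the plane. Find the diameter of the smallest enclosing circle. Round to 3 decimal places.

23.691

Call the three points A, B, C in the order given.
Side lengths²: AB² = 90, AC² = 444.25, BC² = 561.25.
Since BC² = 561.25 ≥ 444.25 + 90 = 534.25, the angle opposite BC is not acute, so the smallest enclosing circle has BC as diameter.
Centre = midpoint of BC = (-1.75, -0.5), r² = 561.25/4 = 140.3125.
Diameter = 2r = 2√(140.3125) ≈ 23.691.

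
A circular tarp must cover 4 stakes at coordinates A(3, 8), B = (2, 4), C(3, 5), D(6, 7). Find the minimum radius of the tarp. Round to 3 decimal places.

The minimum enclosing circle of a finite set is fixed by two of the points (as a diameter) or three (as a circumcircle).
The minimum enclosing circle is determined by three boundary points: A, B, D.
Their circumcentre is (101/26, 147/26) with r² = 2125/338.
The farthest remaining point C is at distance² 409/338 ≤ 2125/338.
r = √(2125/338) ≈ 2.507.

2.507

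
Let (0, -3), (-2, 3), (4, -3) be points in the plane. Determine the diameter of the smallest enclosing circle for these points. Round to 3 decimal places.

8.485

Call the three points A, B, C in the order given.
Side lengths²: AB² = 40, AC² = 16, BC² = 72.
Since BC² = 72 ≥ 40 + 16 = 56, the angle opposite BC is not acute, so the smallest enclosing circle has BC as diameter.
Centre = midpoint of BC = (1, 0), r² = 72/4 = 18.
Diameter = 2r = 2√18 ≈ 8.485.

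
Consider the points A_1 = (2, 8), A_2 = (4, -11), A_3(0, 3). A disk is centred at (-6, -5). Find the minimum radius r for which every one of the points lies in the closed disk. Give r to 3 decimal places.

The required radius is the distance from (-6, -5) to the farthest point.
Squared distances: 233, 136, 100.
Maximum is 233, attained at A_1.
r = √233 ≈ 15.264.

15.264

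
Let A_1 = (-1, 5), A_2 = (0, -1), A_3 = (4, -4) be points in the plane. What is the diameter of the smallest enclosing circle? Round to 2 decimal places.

Side lengths²: A_1A_2² = 37, A_1A_3² = 106, A_2A_3² = 25.
Since A_1A_3² = 106 ≥ 37 + 25 = 62, the angle opposite A_1A_3 is not acute, so the smallest enclosing circle has A_1A_3 as diameter.
Centre = midpoint of A_1A_3 = (1.5, 0.5), r² = 106/4 = 26.5.
Diameter = 2r = 2√(26.5) ≈ 10.30.

10.30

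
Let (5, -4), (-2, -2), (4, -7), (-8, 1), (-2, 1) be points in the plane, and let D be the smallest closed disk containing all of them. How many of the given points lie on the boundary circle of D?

2

A smallest enclosing disk is always determined by at most three of the input points on its boundary.
The farthest pair is (4, -7)–(-8, 1) with squared distance 208. The circle on this segment as diameter has centre (-2, -3) and r² = 208/4 = 52.
Check (5, -4): distance² to centre = 50 ≤ 52, so it lies inside.
All remaining points lie in this disk, and no smaller disk contains both endpoints, so this is the minimum enclosing circle.
The points at distance exactly r from the centre are (4, -7), (-8, 1) — 2 points.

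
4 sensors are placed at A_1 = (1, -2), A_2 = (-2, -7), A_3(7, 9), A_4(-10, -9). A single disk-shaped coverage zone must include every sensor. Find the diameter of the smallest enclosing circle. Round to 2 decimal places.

The minimum enclosing circle of a finite set is fixed by two of the points (as a diameter) or three (as a circumcircle).
The farthest pair is A_3–A_4 with squared distance 613. The circle on this segment as diameter has centre (-1.5, 0) and r² = 613/4 = 153.25.
Check A_1: distance² to centre = 10.25 ≤ 153.25, so it lies inside.
All remaining points lie in this disk, and no smaller disk contains both endpoints, so this is the minimum enclosing circle.
Diameter = 2r = 2√(153.25) ≈ 24.76.

24.76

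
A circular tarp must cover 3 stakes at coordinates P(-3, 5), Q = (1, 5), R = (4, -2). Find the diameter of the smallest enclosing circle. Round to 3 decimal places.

9.899

Side lengths²: PQ² = 16, PR² = 98, QR² = 58.
Since PR² = 98 ≥ 58 + 16 = 74, the angle opposite PR is not acute, so the smallest enclosing circle has PR as diameter.
Centre = midpoint of PR = (0.5, 1.5), r² = 98/4 = 24.5.
Diameter = 2r = 2√(24.5) ≈ 9.899.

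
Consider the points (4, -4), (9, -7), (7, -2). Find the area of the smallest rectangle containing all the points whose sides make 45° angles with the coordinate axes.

In coordinates u = x + y, v = x − y the rectangle is axis-aligned; the map (x,y)→(u,v) scales areas by 2.
u-values: 0, 2, 5; range = 5 − 0 = 5.
v-values: 8, 16, 9; range = 16 − 8 = 8.
Area = (5 × 8) / 2 = 20.

20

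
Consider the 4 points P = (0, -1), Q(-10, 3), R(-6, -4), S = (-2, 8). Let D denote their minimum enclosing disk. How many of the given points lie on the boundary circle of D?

2

A smallest enclosing disk is always determined by at most three of the input points on its boundary.
The farthest pair is R–S with squared distance 160. The circle on this segment as diameter has centre (-4, 2) and r² = 160/4 = 40.
Check P: distance² to centre = 25 ≤ 40, so it lies inside.
All remaining points lie in this disk, and no smaller disk contains both endpoints, so this is the minimum enclosing circle.
The points at distance exactly r from the centre are R, S — 2 points.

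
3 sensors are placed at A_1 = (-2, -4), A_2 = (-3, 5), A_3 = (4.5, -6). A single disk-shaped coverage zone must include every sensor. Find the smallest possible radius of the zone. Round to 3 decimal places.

6.657

Side lengths²: A_1A_2² = 82, A_1A_3² = 46.25, A_2A_3² = 177.25.
Since A_2A_3² = 177.25 ≥ 82 + 46.25 = 128.25, the angle opposite A_2A_3 is not acute, so the smallest enclosing circle has A_2A_3 as diameter.
Centre = midpoint of A_2A_3 = (0.75, -0.5), r² = 177.25/4 = 44.3125.
r = √(44.3125) ≈ 6.657.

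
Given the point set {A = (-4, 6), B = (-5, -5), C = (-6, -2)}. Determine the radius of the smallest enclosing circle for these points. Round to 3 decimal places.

Side lengths²: AB² = 122, AC² = 68, BC² = 10.
Since AB² = 122 ≥ 68 + 10 = 78, the angle opposite AB is not acute, so the smallest enclosing circle has AB as diameter.
Centre = midpoint of AB = (-4.5, 0.5), r² = 122/4 = 30.5.
r = √(30.5) ≈ 5.523.

5.523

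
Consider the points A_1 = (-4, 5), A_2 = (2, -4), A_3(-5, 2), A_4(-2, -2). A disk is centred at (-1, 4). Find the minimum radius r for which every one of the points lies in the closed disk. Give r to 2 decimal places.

8.54

The required radius is the distance from (-1, 4) to the farthest point.
Squared distances: 10, 73, 20, 37.
Maximum is 73, attained at A_2.
r = √73 ≈ 8.54.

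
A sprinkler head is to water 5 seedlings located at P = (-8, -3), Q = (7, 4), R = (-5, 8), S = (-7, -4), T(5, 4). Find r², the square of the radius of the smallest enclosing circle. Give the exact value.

44525/648

The minimum enclosing circle is determined by three boundary points: P, Q, R.
Their circumcentre is (-25/36, 11/12) with r² = 44525/648.
The farthest remaining point S is at distance² 41429/648 ≤ 44525/648.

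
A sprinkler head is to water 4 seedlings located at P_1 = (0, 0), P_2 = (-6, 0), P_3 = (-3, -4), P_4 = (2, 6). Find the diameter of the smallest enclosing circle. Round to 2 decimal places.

By Welzl's lemma the MEC is supported by two points (diametrically opposite) or three points (on a circumcircle).
The farthest pair is P_3–P_4 with squared distance 125. The circle on this segment as diameter has centre (-0.5, 1) and r² = 125/4 = 31.25.
Check P_1: distance² to centre = 1.25 ≤ 31.25, so it lies inside.
All remaining points lie in this disk, and no smaller disk contains both endpoints, so this is the minimum enclosing circle.
Diameter = 2r = 2√(31.25) ≈ 11.18.

11.18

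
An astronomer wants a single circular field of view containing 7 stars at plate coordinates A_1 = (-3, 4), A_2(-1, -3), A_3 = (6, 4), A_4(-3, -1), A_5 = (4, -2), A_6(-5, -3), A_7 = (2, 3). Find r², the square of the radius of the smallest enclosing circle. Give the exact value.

42.5

By Welzl's lemma the MEC is supported by two points (diametrically opposite) or three points (on a circumcircle).
The farthest pair is A_3–A_6 with squared distance 170. The circle on this segment as diameter has centre (0.5, 0.5) and r² = 170/4 = 42.5.
Check A_1: distance² to centre = 24.5 ≤ 42.5, so it lies inside.
All remaining points lie in this disk, and no smaller disk contains both endpoints, so this is the minimum enclosing circle.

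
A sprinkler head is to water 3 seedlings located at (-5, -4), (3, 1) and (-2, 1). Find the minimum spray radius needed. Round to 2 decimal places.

Call the three points A, B, C in the order given.
Side lengths²: AB² = 89, AC² = 34, BC² = 25.
Since AB² = 89 ≥ 34 + 25 = 59, the angle opposite AB is not acute, so the smallest enclosing circle has AB as diameter.
Centre = midpoint of AB = (-1, -1.5), r² = 89/4 = 22.25.
r = √(22.25) ≈ 4.72.

4.72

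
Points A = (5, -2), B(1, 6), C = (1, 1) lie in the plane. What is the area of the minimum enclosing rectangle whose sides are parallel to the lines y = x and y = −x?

In coordinates u = x + y, v = x − y the rectangle is axis-aligned; the map (x,y)→(u,v) scales areas by 2.
u-values: 3, 7, 2; range = 7 − 2 = 5.
v-values: 7, -5, 0; range = 7 − (-5) = 12.
Area = (5 × 12) / 2 = 30.

30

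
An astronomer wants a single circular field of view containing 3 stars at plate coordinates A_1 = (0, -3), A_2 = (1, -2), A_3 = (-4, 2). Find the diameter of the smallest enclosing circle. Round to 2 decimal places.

Side lengths²: A_1A_2² = 2, A_1A_3² = 41, A_2A_3² = 41.
Since A_2A_3² = 41 < 41 + 2 = 43, the triangle is acute, so the smallest enclosing circle is the circumcircle.
Circumcentre = (-31/18, -5/18), r² = 1681/162.
Diameter = 2r = 2√(1681/162) ≈ 6.44.

6.44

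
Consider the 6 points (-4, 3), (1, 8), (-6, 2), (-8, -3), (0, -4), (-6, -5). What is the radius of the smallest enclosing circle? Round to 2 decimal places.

7.38

A smallest enclosing disk is always determined by at most three of the input points on its boundary.
The farthest pair is (1, 8)–(-6, -5) with squared distance 218. The circle on this segment as diameter has centre (-2.5, 1.5) and r² = 218/4 = 54.5.
Check (-4, 3): distance² to centre = 4.5 ≤ 54.5, so it lies inside.
All remaining points lie in this disk, and no smaller disk contains both endpoints, so this is the minimum enclosing circle.
r = √(54.5) ≈ 7.38.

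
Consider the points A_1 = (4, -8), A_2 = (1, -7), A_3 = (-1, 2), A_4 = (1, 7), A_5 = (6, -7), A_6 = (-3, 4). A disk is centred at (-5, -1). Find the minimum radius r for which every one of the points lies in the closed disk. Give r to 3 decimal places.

12.530

The required radius is the distance from (-5, -1) to the farthest point.
Squared distances: 130, 72, 25, 100, 157, 29.
Maximum is 157, attained at A_5.
r = √157 ≈ 12.530.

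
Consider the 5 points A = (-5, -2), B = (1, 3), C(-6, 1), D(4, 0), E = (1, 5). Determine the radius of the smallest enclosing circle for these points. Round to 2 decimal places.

The farthest pair is C–D with squared distance 101. The circle on this segment as diameter has centre (-1, 0.5) and r² = 101/4 = 25.25.
Check A: distance² to centre = 22.25 ≤ 25.25, so it lies inside.
All remaining points lie in this disk, and no smaller disk contains both endpoints, so this is the minimum enclosing circle.
r = √(25.25) ≈ 5.02.

5.02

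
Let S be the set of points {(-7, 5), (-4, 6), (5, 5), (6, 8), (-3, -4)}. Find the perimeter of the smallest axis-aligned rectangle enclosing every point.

50

Width = max x − min x = 6 − (-7) = 13.
Height = max y − min y = 8 − (-4) = 12.
Perimeter = 2(13 + 12) = 50.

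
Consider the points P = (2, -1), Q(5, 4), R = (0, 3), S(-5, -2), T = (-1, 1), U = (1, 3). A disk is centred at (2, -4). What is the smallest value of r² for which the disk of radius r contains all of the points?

73

The required radius is the distance from (2, -4) to the farthest point.
Squared distances: 9, 73, 53, 53, 34, 50.
Maximum is 73, attained at Q.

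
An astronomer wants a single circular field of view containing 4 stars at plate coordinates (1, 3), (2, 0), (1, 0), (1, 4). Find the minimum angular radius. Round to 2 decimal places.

2.06

A smallest enclosing disk is always determined by at most three of the input points on its boundary.
The farthest pair is (2, 0)–(1, 4) with squared distance 17. The circle on this segment as diameter has centre (1.5, 2) and r² = 17/4 = 4.25.
Check (1, 3): distance² to centre = 1.25 ≤ 4.25, so it lies inside.
All remaining points lie in this disk, and no smaller disk contains both endpoints, so this is the minimum enclosing circle.
r = √(4.25) ≈ 2.06.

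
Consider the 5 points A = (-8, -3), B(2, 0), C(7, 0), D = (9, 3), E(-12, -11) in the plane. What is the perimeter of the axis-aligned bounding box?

Width = max x − min x = 9 − (-12) = 21.
Height = max y − min y = 3 − (-11) = 14.
Perimeter = 2(21 + 14) = 70.

70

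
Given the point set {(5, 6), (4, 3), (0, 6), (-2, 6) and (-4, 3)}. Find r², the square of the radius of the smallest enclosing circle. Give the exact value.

22.5

By Welzl's lemma the MEC is supported by two points (diametrically opposite) or three points (on a circumcircle).
The farthest pair is (5, 6)–(-4, 3) with squared distance 90. The circle on this segment as diameter has centre (0.5, 4.5) and r² = 90/4 = 22.5.
Check (4, 3): distance² to centre = 14.5 ≤ 22.5, so it lies inside.
All remaining points lie in this disk, and no smaller disk contains both endpoints, so this is the minimum enclosing circle.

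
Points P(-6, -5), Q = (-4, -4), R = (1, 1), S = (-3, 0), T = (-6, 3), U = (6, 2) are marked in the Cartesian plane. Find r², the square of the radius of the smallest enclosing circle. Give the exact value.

27985/576

The minimum enclosing circle of a finite set is fixed by two of the points (as a diameter) or three (as a circumcircle).
The minimum enclosing circle is determined by three boundary points: P, T, U.
Their circumcentre is (-7/24, -1) with r² = 27985/576.
The farthest remaining point Q is at distance² 13105/576 ≤ 27985/576.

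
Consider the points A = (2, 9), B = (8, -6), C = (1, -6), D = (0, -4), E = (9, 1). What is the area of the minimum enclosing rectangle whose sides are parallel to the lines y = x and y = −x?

168

In coordinates u = x + y, v = x − y the rectangle is axis-aligned; the map (x,y)→(u,v) scales areas by 2.
u-values: 11, 2, -5, -4, 10; range = 11 − (-5) = 16.
v-values: -7, 14, 7, 4, 8; range = 14 − (-7) = 21.
Area = (16 × 21) / 2 = 168.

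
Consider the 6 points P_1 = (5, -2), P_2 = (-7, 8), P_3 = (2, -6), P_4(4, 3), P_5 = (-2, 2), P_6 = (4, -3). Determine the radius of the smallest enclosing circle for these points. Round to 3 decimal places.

8.322

A smallest enclosing disk is always determined by at most three of the input points on its boundary.
The farthest pair is P_2–P_3 with squared distance 277. The circle on this segment as diameter has centre (-2.5, 1) and r² = 277/4 = 69.25.
Check P_1: distance² to centre = 65.25 ≤ 69.25, so it lies inside.
All remaining points lie in this disk, and no smaller disk contains both endpoints, so this is the minimum enclosing circle.
r = √(69.25) ≈ 8.322.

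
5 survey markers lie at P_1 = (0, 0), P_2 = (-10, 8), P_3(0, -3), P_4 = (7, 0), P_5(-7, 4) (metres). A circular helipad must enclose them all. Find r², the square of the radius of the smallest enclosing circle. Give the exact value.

The farthest pair is P_2–P_4 with squared distance 353. The circle on this segment as diameter has centre (-1.5, 4) and r² = 353/4 = 88.25.
Check P_1: distance² to centre = 18.25 ≤ 88.25, so it lies inside.
All remaining points lie in this disk, and no smaller disk contains both endpoints, so this is the minimum enclosing circle.

88.25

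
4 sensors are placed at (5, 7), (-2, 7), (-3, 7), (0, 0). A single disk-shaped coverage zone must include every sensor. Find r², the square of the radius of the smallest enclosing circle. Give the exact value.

1073/49

The minimum enclosing circle is determined by three boundary points: (5, 7), (-3, 7), (0, 0).
Their circumcentre is (1, 32/7) with r² = 1073/49.
The farthest remaining point (-2, 7) is at distance² 730/49 ≤ 1073/49.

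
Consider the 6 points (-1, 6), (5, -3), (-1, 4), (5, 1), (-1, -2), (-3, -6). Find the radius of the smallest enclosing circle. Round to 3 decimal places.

A smallest enclosing disk is always determined by at most three of the input points on its boundary.
The minimum enclosing circle is determined by three boundary points: (-1, 6), (5, -3), (-3, -6).
Their circumcentre is (-0.6, -7/30) with r² = 35113/900.
The farthest remaining point (5, 1) is at distance² 29593/900 ≤ 35113/900.
r = √(35113/900) ≈ 6.246.

6.246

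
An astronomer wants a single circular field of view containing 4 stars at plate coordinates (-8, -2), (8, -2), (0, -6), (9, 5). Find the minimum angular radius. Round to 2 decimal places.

9.19

By Welzl's lemma the MEC is supported by two points (diametrically opposite) or three points (on a circumcircle).
The farthest pair is (-8, -2)–(9, 5) with squared distance 338. The circle on this segment as diameter has centre (0.5, 1.5) and r² = 338/4 = 84.5.
Check (8, -2): distance² to centre = 68.5 ≤ 84.5, so it lies inside.
All remaining points lie in this disk, and no smaller disk contains both endpoints, so this is the minimum enclosing circle.
r = √(84.5) ≈ 9.19.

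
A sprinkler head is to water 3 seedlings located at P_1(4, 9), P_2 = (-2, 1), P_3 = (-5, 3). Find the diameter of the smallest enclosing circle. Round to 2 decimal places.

10.82

Side lengths²: P_1P_2² = 100, P_1P_3² = 117, P_2P_3² = 13.
Since P_1P_3² = 117 ≥ 100 + 13 = 113, the angle opposite P_1P_3 is not acute, so the smallest enclosing circle has P_1P_3 as diameter.
Centre = midpoint of P_1P_3 = (-0.5, 6), r² = 117/4 = 29.25.
Diameter = 2r = 2√(29.25) ≈ 10.82.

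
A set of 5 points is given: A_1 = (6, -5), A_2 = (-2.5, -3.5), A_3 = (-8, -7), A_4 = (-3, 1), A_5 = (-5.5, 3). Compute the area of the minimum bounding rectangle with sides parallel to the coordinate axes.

140

x ranges over [-8, 6], width 14.
y ranges over [-7, 3], height 10.
Area = 14 × 10 = 140.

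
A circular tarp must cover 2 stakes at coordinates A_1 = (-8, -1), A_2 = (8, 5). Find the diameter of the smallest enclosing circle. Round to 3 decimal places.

The smallest circle enclosing two points has them as diameter endpoints.
Centre = midpoint = (0, 2); r² = |A_1A_2|²/4 = 292/4 = 73.
Diameter = 2r = 2√73 ≈ 17.088.

17.088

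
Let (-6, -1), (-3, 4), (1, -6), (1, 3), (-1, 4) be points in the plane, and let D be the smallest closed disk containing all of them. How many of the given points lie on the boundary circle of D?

2

The minimum enclosing circle of a finite set is fixed by two of the points (as a diameter) or three (as a circumcircle).
The farthest pair is (-3, 4)–(1, -6) with squared distance 116. The circle on this segment as diameter has centre (-1, -1) and r² = 116/4 = 29.
Check (-6, -1): distance² to centre = 25 ≤ 29, so it lies inside.
All remaining points lie in this disk, and no smaller disk contains both endpoints, so this is the minimum enclosing circle.
The points at distance exactly r from the centre are (-3, 4), (1, -6) — 2 points.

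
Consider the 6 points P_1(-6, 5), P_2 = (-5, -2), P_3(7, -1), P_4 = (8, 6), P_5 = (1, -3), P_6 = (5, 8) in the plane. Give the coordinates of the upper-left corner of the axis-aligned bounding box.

(-6, 8)

x-range [-6, 8], y-range [-3, 8].
The upper-left corner is (-6, 8).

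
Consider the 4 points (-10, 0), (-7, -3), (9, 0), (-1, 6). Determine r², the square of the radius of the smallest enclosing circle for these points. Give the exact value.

90.25

The minimum enclosing circle of a finite set is fixed by two of the points (as a diameter) or three (as a circumcircle).
The farthest pair is (-10, 0)–(9, 0) with squared distance 361. The circle on this segment as diameter has centre (-0.5, 0) and r² = 361/4 = 90.25.
Check (-7, -3): distance² to centre = 51.25 ≤ 90.25, so it lies inside.
All remaining points lie in this disk, and no smaller disk contains both endpoints, so this is the minimum enclosing circle.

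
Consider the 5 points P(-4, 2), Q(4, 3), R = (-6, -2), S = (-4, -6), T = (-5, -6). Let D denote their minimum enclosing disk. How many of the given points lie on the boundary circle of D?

2

The minimum enclosing circle of a finite set is fixed by two of the points (as a diameter) or three (as a circumcircle).
The farthest pair is Q–T with squared distance 162. The circle on this segment as diameter has centre (-0.5, -1.5) and r² = 162/4 = 40.5.
Check P: distance² to centre = 24.5 ≤ 40.5, so it lies inside.
All remaining points lie in this disk, and no smaller disk contains both endpoints, so this is the minimum enclosing circle.
The points at distance exactly r from the centre are Q, T — 2 points.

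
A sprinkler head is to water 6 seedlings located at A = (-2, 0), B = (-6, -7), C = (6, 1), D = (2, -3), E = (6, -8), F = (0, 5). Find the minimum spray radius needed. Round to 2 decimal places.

The minimum enclosing circle is determined by three boundary points: B, E, F.
Their circumcentre is (0.4, -2.7) with r² = 59.45.
The farthest remaining point C is at distance² 45.05 ≤ 59.45.
r = √(59.45) ≈ 7.71.

7.71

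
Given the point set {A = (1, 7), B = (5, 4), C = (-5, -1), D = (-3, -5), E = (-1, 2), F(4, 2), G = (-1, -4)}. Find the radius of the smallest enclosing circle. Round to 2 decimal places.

6.35

By Welzl's lemma the MEC is supported by two points (diametrically opposite) or three points (on a circumcircle).
The minimum enclosing circle is determined by three boundary points: A, B, D.
Their circumcentre is (-0.5, 5/6) with r² = 725/18.
The farthest remaining point C is at distance² 425/18 ≤ 725/18.
r = √(725/18) ≈ 6.35.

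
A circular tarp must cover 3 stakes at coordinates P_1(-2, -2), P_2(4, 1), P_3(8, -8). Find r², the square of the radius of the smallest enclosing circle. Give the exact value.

Side lengths²: P_1P_2² = 45, P_1P_3² = 136, P_2P_3² = 97.
Since P_1P_3² = 136 < 97 + 45 = 142, the triangle is acute, so the smallest enclosing circle is the circumcircle.
Circumcentre = (69/22, -105/22), r² = 8245/242.

8245/242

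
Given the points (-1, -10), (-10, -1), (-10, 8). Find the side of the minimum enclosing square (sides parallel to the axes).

The bounding box has width 9 and height 18.
An axis-aligned square enclosing the set must have side ≥ max(width, height).
So the minimum side is max(9, 18) = 18.

18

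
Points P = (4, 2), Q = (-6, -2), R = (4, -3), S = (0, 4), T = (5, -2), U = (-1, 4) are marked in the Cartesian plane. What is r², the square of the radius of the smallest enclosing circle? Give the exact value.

By Welzl's lemma the MEC is supported by two points (diametrically opposite) or three points (on a circumcircle).
The minimum enclosing circle is determined by three boundary points: P, Q, T.
Their circumcentre is (-0.5, -1.25) with r² = 30.8125.
The farthest remaining point S is at distance² 27.8125 ≤ 30.8125.

30.8125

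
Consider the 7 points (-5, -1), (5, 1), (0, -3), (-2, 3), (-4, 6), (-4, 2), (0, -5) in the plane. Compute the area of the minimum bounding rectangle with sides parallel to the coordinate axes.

x ranges over [-5, 5], width 10.
y ranges over [-5, 6], height 11.
Area = 10 × 11 = 110.

110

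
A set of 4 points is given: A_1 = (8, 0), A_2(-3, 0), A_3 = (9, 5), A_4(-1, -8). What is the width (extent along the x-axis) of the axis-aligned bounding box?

12

max x = 9, min x = -3, so width = 12.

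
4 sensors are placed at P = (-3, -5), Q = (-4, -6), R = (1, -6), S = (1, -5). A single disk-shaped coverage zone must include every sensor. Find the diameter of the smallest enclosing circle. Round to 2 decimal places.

The minimum enclosing circle of a finite set is fixed by two of the points (as a diameter) or three (as a circumcircle).
The farthest pair is Q–S with squared distance 26. The circle on this segment as diameter has centre (-1.5, -5.5) and r² = 26/4 = 6.5.
Check P: distance² to centre = 2.5 ≤ 6.5, so it lies inside.
All remaining points lie in this disk, and no smaller disk contains both endpoints, so this is the minimum enclosing circle.
Diameter = 2r = 2√(6.5) ≈ 5.10.

5.10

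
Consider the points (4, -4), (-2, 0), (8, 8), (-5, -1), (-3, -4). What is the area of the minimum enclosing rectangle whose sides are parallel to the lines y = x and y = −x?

In coordinates u = x + y, v = x − y the rectangle is axis-aligned; the map (x,y)→(u,v) scales areas by 2.
u-values: 0, -2, 16, -6, -7; range = 16 − (-7) = 23.
v-values: 8, -2, 0, -4, 1; range = 8 − (-4) = 12.
Area = (23 × 12) / 2 = 138.

138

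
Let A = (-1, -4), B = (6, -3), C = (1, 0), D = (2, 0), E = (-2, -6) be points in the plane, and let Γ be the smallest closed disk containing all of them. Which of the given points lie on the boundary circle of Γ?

The minimum enclosing circle is determined by three boundary points: B, C, E.
Their circumcentre is (49/26, -109/26) with r² = 6205/338.
The farthest remaining point D is at distance² 5945/338 ≤ 6205/338.
The points at distance exactly r from the centre are B, C, E — 3 points.

B, C, E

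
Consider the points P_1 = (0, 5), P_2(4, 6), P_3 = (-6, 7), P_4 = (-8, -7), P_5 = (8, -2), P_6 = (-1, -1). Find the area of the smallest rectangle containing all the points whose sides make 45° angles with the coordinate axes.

287.5

In coordinates u = x + y, v = x − y the rectangle is axis-aligned; the map (x,y)→(u,v) scales areas by 2.
u-values: 5, 10, 1, -15, 6, -2; range = 10 − (-15) = 25.
v-values: -5, -2, -13, -1, 10, 0; range = 10 − (-13) = 23.
Area = (25 × 23) / 2 = 287.5.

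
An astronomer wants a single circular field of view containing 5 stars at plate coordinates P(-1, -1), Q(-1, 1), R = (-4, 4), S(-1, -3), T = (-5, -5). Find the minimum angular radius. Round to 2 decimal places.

By Welzl's lemma the MEC is supported by two points (diametrically opposite) or three points (on a circumcircle).
The farthest pair is R–T with squared distance 82. The circle on this segment as diameter has centre (-4.5, -0.5) and r² = 82/4 = 20.5.
Check P: distance² to centre = 12.5 ≤ 20.5, so it lies inside.
All remaining points lie in this disk, and no smaller disk contains both endpoints, so this is the minimum enclosing circle.
r = √(20.5) ≈ 4.53.

4.53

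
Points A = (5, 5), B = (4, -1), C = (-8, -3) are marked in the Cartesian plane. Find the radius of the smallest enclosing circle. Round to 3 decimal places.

7.632

Side lengths²: AB² = 37, AC² = 233, BC² = 148.
Since AC² = 233 ≥ 148 + 37 = 185, the angle opposite AC is not acute, so the smallest enclosing circle has AC as diameter.
Centre = midpoint of AC = (-1.5, 1), r² = 233/4 = 58.25.
r = √(58.25) ≈ 7.632.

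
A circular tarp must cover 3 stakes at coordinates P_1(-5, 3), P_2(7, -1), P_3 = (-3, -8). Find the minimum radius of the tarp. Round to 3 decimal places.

Side lengths²: P_1P_2² = 160, P_1P_3² = 125, P_2P_3² = 149.
Since P_1P_2² = 160 < 149 + 125 = 274, the triangle is acute, so the smallest enclosing circle is the circumcircle.
Circumcentre = (5/62, -109/62), r² = 93125/1922.
r = √(93125/1922) ≈ 6.961.

6.961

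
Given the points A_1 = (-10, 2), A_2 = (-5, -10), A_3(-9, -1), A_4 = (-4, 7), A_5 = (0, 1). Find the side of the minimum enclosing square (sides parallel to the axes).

17

The bounding box has width 10 and height 17.
An axis-aligned square enclosing the set must have side ≥ max(width, height).
So the minimum side is max(10, 17) = 17.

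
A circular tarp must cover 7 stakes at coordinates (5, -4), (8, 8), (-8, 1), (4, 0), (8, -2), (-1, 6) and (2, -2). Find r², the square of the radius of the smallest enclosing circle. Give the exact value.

78.9306640625

The minimum enclosing circle is determined by three boundary points: (8, 8), (-8, 1), (8, -2).
Their circumcentre is (0.65625, 3) with r² = 78.9306640625.
The farthest remaining point (5, -4) is at distance² 67.8681640625 ≤ 78.9306640625.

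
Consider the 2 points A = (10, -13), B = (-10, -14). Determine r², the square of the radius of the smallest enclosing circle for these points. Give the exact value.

100.25

The smallest circle enclosing two points has them as diameter endpoints.
Centre = midpoint = (0, -13.5); r² = |AB|²/4 = 401/4 = 100.25.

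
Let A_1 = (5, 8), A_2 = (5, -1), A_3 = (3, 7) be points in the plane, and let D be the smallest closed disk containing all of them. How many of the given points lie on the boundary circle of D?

Side lengths²: A_1A_2² = 81, A_1A_3² = 5, A_2A_3² = 68.
Since A_1A_2² = 81 ≥ 68 + 5 = 73, the angle opposite A_1A_2 is not acute, so the smallest enclosing circle has A_1A_2 as diameter.
Centre = midpoint of A_1A_2 = (5, 3.5), r² = 81/4 = 20.25.
The points at distance exactly r from the centre are A_1, A_2 — 2 points.

2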